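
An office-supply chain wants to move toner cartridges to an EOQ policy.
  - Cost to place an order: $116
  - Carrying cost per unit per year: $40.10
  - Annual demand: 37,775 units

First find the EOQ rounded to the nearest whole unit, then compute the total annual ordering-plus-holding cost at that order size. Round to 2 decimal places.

$18,746.43

Optimal lot size Q* = (2 × 37,775 × $116 / $40.1)^½ ≈ 467.49 → Q = 467 units
Annual ordering cost = (D/Q)·S = (37,775/467) × 116 = $9,383.08
Annual holding cost  = (Q/2)·H = (467/2) × 40.1 = $9,363.35
Total = $9,383.08 + $9,363.35 = $18,746.43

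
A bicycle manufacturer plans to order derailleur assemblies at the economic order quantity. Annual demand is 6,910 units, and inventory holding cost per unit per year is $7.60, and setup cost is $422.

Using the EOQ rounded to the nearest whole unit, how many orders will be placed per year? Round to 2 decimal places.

EOQ = √(2DS/H) = √(2 × 6,910 × 422 / 7.6)
    = √(767,373.68) ≈ 876.00 → Q = 876
N = D/Q = 6,910/876 ≈ 7.888 orders/yr

7.89 orders per year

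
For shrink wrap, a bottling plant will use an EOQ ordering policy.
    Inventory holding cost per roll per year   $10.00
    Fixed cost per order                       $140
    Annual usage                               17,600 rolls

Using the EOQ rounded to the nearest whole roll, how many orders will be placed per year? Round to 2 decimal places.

25.07 orders per year

2DS/H = 2·17,600·140/10 = 492,800.00
EOQ = √492,800.00 ≈ 702.00 → Q = 702
Orders per year = D/Q = 17,600 / 702 = 25.071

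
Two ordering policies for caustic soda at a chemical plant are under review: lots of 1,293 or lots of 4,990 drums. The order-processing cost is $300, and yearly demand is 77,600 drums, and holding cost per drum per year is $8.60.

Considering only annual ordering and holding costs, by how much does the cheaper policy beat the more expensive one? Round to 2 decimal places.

Annual cost at Q: ordering D·S/Q plus holding Q·H/2.
TC(1,293) = (77,600/1,293)×300 + (1,293/2)×8.6 = $23,564.54
TC(4,990) = (77,600/4,990)×300 + (4,990/2)×8.6 = $26,122.33
Lots of 1,293 are cheaper by $2,557.79.

$2,557.79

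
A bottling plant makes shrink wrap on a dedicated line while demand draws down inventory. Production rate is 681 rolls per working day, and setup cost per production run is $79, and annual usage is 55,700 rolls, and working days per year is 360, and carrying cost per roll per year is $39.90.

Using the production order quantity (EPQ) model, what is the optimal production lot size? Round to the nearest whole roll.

534 rolls

d = 55,700/360 = 154.7222 rolls/day;  effective holding cost H(1 − d/p) = 39.9·(1 − 154.7222/681) = 30.83478
Q* = √(2DS / H_eff) = √(2·55,700·79 / 30.83478) ≈ 534.24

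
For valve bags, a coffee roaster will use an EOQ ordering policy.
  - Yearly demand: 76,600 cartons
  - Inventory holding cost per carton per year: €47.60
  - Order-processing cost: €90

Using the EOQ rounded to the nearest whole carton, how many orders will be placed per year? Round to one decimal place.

142.4 orders per year

Q* = √(2·D·S / H) = √(2·76,600·90 / 47.6) = √289,663.9 ≈ 538.20 → Q = 538
Orders per year = D/Q = 76,600 / 538 = 142.379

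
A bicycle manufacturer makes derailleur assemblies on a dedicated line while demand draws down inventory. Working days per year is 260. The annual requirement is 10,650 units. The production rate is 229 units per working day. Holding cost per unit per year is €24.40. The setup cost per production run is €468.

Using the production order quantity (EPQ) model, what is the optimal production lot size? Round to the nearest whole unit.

705 units

Daily demand d = 10,650/260 = 40.962; p = 229; 1 − d/p = 0.82113
EPQ = √(2DS / (H(1 − d/p)))
    = √(2 × 10,650 × 468 / (24.4 × 0.82113)) ≈ 705.36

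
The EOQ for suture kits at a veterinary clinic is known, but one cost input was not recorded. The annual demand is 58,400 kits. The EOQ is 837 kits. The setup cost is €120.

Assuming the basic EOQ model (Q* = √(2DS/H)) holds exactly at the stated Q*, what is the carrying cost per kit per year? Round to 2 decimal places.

€20.01

From Q* = √(2DS/H) ⇒ Q*² = 2DS/H.
H = 2DS / Q² = 2 × 58,400 × 120 / 837² = 20.0066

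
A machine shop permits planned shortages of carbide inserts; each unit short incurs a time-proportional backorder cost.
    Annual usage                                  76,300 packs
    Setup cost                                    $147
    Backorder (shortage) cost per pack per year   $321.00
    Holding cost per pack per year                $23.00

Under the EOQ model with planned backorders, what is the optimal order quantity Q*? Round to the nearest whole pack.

1,022 packs

Basic EOQ = √(2·76,300·147/23) = 987.579
Backorder adjustment √((H+b)/b) = √((23+321)/321) = 1.0352
Q* = 987.579 × 1.0352 ≈ 1,022.35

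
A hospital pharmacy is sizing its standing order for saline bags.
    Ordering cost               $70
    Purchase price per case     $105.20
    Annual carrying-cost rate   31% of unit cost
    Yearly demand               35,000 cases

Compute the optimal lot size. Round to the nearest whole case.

388 cases

H = i·C = 0.31 × $105.2 = $32.6120 per case-year
2DS/H = 2·35,000·70/32.612 = 150,251.44
EOQ = √150,251.44 ≈ 387.62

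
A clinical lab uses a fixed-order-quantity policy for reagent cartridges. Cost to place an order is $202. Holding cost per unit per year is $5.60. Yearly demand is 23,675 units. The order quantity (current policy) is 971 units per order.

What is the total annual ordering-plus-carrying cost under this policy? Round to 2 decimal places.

$7,643.98

Annual ordering cost = (D/Q)·S = (23,675/971) × 202 = $4,925.18
Annual holding cost  = (Q/2)·H = (971/2) × 5.6 = $2,718.80
Total = $4,925.18 + $2,718.80 = $7,643.98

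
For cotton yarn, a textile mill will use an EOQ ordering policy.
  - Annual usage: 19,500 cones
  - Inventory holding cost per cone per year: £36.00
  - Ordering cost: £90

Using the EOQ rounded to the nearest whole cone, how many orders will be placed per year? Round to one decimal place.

Q* = √(2·D·S / H) = √(2·19,500·90 / 36) = √97,500.0 ≈ 312.25 → Q = 312
Orders per year = D/Q = 19,500 / 312 = 62.500

62.5 orders per year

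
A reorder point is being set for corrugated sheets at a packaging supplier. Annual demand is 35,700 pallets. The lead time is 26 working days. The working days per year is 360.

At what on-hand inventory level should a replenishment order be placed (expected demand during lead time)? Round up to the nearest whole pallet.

Daily demand d = 35,700 / 360 = 99.167 pallets/day
Demand during lead time = 99.167 × 26 = 2,578.33
Reorder point = 2,578.33 → round up

2,579 pallets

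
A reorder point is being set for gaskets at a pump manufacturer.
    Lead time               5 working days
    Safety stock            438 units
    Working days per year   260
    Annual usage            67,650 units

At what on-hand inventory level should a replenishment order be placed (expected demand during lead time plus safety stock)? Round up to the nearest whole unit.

1,739 units

Daily demand d = 67,650 / 260 = 260.192 units/day
Demand during lead time = 260.192 × 5 = 1,300.96
Reorder point = 1,300.96 + 438 = 1,738.96 → round up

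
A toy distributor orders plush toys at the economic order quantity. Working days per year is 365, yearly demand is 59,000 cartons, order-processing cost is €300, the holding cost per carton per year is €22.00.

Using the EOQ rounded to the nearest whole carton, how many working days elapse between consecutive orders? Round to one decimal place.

Q* = √(2·D·S / H) = √(2·59,000·300 / 22) = √1,609,090.9 ≈ 1,268.50 → Q = 1,268 cartons
Cycle time = (working days × Q)/D = (365 × 1,268) / 59,000 = 7.844 days

7.8 days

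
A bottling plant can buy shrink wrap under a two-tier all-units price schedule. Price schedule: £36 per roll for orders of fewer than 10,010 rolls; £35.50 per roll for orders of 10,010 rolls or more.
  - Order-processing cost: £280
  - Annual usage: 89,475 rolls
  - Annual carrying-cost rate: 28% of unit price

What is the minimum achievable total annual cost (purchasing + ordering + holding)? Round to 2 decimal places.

£3,228,615.00

H₁ = 28%×£36 = £10.0800;  H₂ = 28%×£35.50 = £9.9400
EOQ₁ = √(2×89,475×280/10.0800) = 2,229.54  (< 10,010, feasible at tier 1)
EOQ₂ = √(2×89,475×280/9.9400) = 2,245.18  (< 10,010 → use Q = 10,010 at tier-2 price)
TC(tier 1 (EOQ₁), Q≈2,229.5) = £3,243,573.73
TC(tier 2, Q≈10,010.0) = £3,228,615.00
Minimum at tier 2: £3,228,615.00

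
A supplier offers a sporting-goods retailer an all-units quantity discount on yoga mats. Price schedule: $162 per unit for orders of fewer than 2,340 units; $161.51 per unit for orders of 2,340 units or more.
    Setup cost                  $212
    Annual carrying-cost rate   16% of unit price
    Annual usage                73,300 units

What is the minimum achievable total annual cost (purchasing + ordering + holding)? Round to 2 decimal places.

H₁ = 16%×$162 = $25.9200;  H₂ = 16%×$161.51 = $25.8416
EOQ₁ = √(2×73,300×212/25.9200) = 1,095.01  (< 2,340, feasible at tier 1)
EOQ₂ = √(2×73,300×212/25.8416) = 1,096.67  (< 2,340 → use Q = 2,340 at tier-2 price)
TC(tier 1 (EOQ₁), Q≈1,095.0) = $11,902,982.62
TC(tier 2, Q≈2,340.0) = $11,875,558.53
Minimum at tier 2: $11,875,558.53

$11,875,558.53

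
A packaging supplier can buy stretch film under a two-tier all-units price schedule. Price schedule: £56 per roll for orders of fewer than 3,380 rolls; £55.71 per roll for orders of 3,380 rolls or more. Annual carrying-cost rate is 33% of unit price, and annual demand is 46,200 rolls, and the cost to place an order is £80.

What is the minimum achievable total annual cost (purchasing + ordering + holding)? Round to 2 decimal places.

H₁ = 33%×£56 = £18.4800;  H₂ = 33%×£55.71 = £18.3843
EOQ₁ = √(2×46,200×80/18.4800) = 632.46  (< 3,380, feasible at tier 1)
EOQ₂ = √(2×46,200×80/18.3843) = 634.10  (< 3,380 → use Q = 3,380 at tier-2 price)
TC(tier 1 (EOQ₁), Q≈632.5) = £2,598,887.78
TC(tier 2, Q≈3,380.0) = £2,605,964.96
Minimum at tier 1 (EOQ₁): £2,598,887.78

£2,598,887.78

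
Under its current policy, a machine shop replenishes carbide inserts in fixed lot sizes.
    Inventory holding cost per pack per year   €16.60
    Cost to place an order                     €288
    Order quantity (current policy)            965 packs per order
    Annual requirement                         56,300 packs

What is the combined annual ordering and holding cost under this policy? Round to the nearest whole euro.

Orders/yr = 56,300/965 = 58.342; ordering cost = 58.342 × €288 = €16,802.49
Average inventory = 965/2 = 482.5; holding cost = 482.5 × €16.6 = €8,009.50
Total = €16,802.49 + €8,009.50 = €24,811.99

€24,812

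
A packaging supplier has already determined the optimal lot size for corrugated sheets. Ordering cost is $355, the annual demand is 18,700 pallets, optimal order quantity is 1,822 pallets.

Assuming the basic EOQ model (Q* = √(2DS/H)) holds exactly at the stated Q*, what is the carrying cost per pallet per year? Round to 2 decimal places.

Since Q* = (2DS/H)^½, squaring gives Q*²·H = 2DS.
H = 2DS / Q² = 2 × 18,700 × 355 / 1,822² = 3.9995

$4.00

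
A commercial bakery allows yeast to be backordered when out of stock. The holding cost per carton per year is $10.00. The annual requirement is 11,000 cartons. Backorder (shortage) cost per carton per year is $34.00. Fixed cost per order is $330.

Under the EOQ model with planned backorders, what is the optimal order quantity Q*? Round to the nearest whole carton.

Q* = √(2DS/H) · √((H + b)/b)
   = √(2 × 11,000 × 330 / 10) · √((10 + 34) / 34)
   = 852.056 × 1.1376 ≈ 969.29

969 cartons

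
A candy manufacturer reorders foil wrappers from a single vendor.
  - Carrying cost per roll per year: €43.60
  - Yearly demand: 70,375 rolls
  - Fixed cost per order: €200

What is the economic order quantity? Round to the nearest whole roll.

804 rolls

Optimal lot size Q* = (2 × 70,375 × €200 / €43.6)^½ ≈ 803.52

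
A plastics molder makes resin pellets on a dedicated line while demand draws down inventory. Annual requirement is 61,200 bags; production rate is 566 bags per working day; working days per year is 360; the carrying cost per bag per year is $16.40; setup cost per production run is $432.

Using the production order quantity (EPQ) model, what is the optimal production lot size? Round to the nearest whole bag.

Daily demand d = 61,200/360 = 170.000; p = 566; 1 − d/p = 0.69965
EPQ = √(2DS / (H(1 − d/p)))
    = √(2 × 61,200 × 432 / (16.4 × 0.69965)) ≈ 2,146.70

2,147 bags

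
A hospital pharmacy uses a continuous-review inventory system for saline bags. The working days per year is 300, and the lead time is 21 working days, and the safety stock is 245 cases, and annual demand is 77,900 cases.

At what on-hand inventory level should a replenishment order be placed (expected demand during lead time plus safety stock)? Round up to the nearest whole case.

5,698 cases

Daily demand d = 77,900 / 300 = 259.667 cases/day
Demand during lead time = 259.667 × 21 = 5,453.00
Reorder point = 5,453.00 + 245 = 5,698.00 → round up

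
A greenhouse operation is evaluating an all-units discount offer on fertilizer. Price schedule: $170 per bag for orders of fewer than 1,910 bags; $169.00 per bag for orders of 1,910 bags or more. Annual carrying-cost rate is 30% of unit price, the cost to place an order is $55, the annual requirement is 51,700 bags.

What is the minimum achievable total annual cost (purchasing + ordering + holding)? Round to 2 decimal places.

H₁ = 30%×$170 = $51.0000;  H₂ = 30%×$169.00 = $50.7000
EOQ₁ = √(2×51,700×55/51.0000) = 333.93  (< 1,910, feasible at tier 1)
EOQ₂ = √(2×51,700×55/50.7000) = 334.92  (< 1,910 → use Q = 1,910 at tier-2 price)
TC(tier 1 (EOQ₁), Q≈333.9) = $8,806,030.47
TC(tier 2, Q≈1,910.0) = $8,787,207.24
Minimum at tier 2: $8,787,207.24

$8,787,207.24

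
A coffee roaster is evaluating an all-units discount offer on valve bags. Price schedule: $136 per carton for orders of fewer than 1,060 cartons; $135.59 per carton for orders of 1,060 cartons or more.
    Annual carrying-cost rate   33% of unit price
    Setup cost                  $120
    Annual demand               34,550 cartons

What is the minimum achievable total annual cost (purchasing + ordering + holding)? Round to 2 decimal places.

H₁ = 33%×$136 = $44.8800;  H₂ = 33%×$135.59 = $44.7447
EOQ₁ = √(2×34,550×120/44.8800) = 429.84  (< 1,060, feasible at tier 1)
EOQ₂ = √(2×34,550×120/44.7447) = 430.49  (< 1,060 → use Q = 1,060 at tier-2 price)
TC(tier 1 (EOQ₁), Q≈429.8) = $4,718,091.06
TC(tier 2, Q≈1,060.0) = $4,712,260.51
Minimum at tier 2: $4,712,260.51

$4,712,260.51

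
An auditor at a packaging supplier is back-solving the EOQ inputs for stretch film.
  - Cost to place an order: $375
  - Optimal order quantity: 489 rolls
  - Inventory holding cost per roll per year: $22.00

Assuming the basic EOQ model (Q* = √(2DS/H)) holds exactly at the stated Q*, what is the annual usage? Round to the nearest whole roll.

Since Q* = (2DS/H)^½, squaring gives Q*²·H = 2DS.
D = Q²H / (2S) = 489² × 22 / (2 × 375) = 7,014.22

7,014 rolls per year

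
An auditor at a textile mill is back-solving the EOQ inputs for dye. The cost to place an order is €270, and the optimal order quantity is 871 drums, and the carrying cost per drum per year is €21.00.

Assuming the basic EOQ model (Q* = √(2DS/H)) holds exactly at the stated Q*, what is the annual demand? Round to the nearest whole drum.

29,503 drums per year

Since Q* = (2DS/H)^½, squaring gives Q*²·H = 2DS.
D = Q²H / (2S) = 871² × 21 / (2 × 270) = 29,502.71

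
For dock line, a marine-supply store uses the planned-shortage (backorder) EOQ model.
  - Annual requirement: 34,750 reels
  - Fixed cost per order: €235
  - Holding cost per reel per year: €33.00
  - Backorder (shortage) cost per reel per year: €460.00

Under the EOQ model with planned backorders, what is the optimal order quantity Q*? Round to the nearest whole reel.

Basic EOQ = √(2·34,750·235/33) = 703.509
Backorder adjustment √((H+b)/b) = √((33+460)/460) = 1.0352
Q* = 703.509 × 1.0352 ≈ 728.31

728 reels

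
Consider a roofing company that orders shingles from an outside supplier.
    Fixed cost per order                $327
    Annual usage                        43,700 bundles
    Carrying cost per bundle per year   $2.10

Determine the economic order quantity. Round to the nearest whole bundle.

3,689 bundles

2DS/H = 2·43,700·327/2.1 = 13,609,428.57
EOQ = √13,609,428.57 ≈ 3,689.10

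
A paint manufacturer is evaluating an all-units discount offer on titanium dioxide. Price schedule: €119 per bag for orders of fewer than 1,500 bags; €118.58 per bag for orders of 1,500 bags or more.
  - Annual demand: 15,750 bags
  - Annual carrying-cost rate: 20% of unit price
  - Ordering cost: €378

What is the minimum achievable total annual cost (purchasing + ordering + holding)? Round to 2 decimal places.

H₁ = 20%×€119 = €23.8000;  H₂ = 20%×€118.58 = €23.7160
EOQ₁ = √(2×15,750×378/23.8000) = 707.31  (< 1,500, feasible at tier 1)
EOQ₂ = √(2×15,750×378/23.7160) = 708.57  (< 1,500 → use Q = 1,500 at tier-2 price)
TC(tier 1 (EOQ₁), Q≈707.3) = €1,891,084.09
TC(tier 2, Q≈1,500.0) = €1,889,391.00
Minimum at tier 2: €1,889,391.00

€1,889,391.00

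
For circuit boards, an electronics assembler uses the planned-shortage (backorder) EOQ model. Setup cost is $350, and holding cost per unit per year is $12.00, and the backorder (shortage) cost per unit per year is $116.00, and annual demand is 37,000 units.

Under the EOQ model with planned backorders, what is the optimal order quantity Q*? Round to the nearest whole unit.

1,543 units

Q* = √(2DS/H) · √((H + b)/b)
   = √(2 × 37,000 × 350 / 12) · √((12 + 116) / 116)
   = 1,469.127 × 1.0505 ≈ 1,543.25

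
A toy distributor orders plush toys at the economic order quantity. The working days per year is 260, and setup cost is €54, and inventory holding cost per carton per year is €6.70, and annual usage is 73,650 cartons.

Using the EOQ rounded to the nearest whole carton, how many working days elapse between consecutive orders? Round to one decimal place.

3.8 days

2DS/H = 2·73,650·54/6.7 = 1,187,194.03
EOQ = √1,187,194.03 ≈ 1,089.58 → Q = 1,090 cartons
T = Q/D × 260 days = 1,090/73,650 × 260 = 3.848 days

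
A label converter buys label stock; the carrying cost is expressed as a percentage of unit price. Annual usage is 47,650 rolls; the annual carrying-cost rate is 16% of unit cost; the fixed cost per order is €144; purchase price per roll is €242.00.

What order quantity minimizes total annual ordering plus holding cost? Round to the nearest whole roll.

595 rolls

Carrying cost H = €242 × 16% = €38.7200/roll/yr
EOQ = √(2DS/H) = √(2 × 47,650 × 144 / 38.72)
    = √(354,421.49) ≈ 595.33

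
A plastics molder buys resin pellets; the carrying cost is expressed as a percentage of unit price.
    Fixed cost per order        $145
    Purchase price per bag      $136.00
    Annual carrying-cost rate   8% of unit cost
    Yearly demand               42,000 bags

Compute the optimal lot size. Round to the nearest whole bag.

1,058 bags

Carrying cost H = $136 × 8% = $10.8800/bag/yr
Optimal lot size Q* = (2 × 42,000 × $145 / $10.88)^½ ≈ 1,058.06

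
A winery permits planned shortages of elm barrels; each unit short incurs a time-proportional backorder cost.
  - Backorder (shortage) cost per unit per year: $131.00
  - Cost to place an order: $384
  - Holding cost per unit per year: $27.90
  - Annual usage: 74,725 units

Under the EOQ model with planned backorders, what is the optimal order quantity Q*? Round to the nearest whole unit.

Q* = √(2DS/H) · √((H + b)/b)
   = √(2 × 74,725 × 384 / 27.9) · √((27.9 + 131) / 131)
   = 1,434.206 × 1.1014 ≈ 1,579.57

1,580 units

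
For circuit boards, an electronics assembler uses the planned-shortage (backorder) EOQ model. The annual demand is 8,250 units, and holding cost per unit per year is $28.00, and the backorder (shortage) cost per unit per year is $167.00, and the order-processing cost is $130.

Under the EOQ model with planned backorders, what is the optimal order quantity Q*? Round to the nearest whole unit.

Q* = √(2DS/H) · √((H + b)/b)
   = √(2 × 8,250 × 130 / 28) · √((28 + 167) / 167)
   = 276.780 × 1.0806 ≈ 299.08

299 units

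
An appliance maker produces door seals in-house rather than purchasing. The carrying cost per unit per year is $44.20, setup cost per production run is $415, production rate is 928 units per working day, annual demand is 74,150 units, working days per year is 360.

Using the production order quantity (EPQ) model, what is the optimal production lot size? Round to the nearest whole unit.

1,338 units

Daily demand d = 74,150/360 = 205.972; p = 928; 1 − d/p = 0.77805
EPQ = √(2DS / (H(1 − d/p)))
    = √(2 × 74,150 × 415 / (44.2 × 0.77805)) ≈ 1,337.77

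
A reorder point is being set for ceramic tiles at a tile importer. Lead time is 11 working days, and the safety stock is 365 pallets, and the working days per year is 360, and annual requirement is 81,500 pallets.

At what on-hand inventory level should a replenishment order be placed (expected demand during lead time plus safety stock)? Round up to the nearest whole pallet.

2,856 pallets

Daily demand d = 81,500 / 360 = 226.389 pallets/day
Demand during lead time = 226.389 × 11 = 2,490.28
Reorder point = 2,490.28 + 365 = 2,855.28 → round up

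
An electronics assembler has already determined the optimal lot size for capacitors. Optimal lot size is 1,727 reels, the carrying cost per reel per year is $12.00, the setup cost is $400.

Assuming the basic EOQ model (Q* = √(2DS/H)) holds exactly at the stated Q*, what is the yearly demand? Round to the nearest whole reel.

44,738 reels per year

From Q* = √(2DS/H) ⇒ Q*² = 2DS/H.
D = Q²H / (2S) = 1,727² × 12 / (2 × 400) = 44,737.93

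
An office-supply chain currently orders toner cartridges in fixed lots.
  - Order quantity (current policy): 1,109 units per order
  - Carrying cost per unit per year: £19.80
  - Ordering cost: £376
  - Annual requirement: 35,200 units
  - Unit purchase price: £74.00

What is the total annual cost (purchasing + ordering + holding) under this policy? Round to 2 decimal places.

Ordering: D/Q × S = 35,200/1,109 × £376 = £11,934.36
Holding:  Q/2 × H = 1,109/2 × £19.8 = £10,979.10
Purchase cost = D·C = 35,200 × 74 = £2,604,800.00
Total = £11,934.36 + £10,979.10 + £2,604,800.00 = £2,627,713.46

£2,627,713.46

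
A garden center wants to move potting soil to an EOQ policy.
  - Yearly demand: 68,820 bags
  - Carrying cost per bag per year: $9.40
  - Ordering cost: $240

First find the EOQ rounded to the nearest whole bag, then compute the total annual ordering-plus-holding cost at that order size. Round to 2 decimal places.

2DS/H = 2·68,820·240/9.4 = 3,514,212.77
EOQ = √3,514,212.77 ≈ 1,874.62 → Q = 1,875 bags
Ordering: D/Q × S = 68,820/1,875 × $240 = $8,808.96
Holding:  Q/2 × H = 1,875/2 × $9.4 = $8,812.50
Total = $8,808.96 + $8,812.50 = $17,621.46

$17,621.46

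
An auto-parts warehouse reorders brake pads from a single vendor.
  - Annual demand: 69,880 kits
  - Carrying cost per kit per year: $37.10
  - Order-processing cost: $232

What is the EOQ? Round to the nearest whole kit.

935 kits

Optimal lot size Q* = (2 × 69,880 × $232 / $37.1)^½ ≈ 934.86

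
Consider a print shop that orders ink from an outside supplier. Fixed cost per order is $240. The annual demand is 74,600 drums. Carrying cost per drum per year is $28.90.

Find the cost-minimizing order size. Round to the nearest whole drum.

2DS/H = 2·74,600·240/28.9 = 1,239,031.14
EOQ = √1,239,031.14 ≈ 1,113.12

1,113 drums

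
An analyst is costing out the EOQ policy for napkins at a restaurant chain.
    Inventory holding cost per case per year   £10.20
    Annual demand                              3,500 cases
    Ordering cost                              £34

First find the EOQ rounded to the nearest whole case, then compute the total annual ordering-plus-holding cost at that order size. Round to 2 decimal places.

Optimal lot size Q* = (2 × 3,500 × £34 / £10.2)^½ ≈ 152.75 → Q = 153 cases
Annual ordering cost = (D/Q)·S = (3,500/153) × 34 = £777.78
Annual holding cost  = (Q/2)·H = (153/2) × 10.2 = £780.30
Total = £777.78 + £780.30 = £1,558.08

£1,558.08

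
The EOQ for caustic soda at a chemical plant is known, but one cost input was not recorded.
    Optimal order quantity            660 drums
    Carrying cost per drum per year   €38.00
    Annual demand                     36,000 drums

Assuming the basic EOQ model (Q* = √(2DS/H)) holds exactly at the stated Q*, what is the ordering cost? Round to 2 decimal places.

EOQ relation: Q² = 2DS/H, so rearrange for the unknown.
S = Q²H / (2D) = 660² × 38 / (2 × 36,000) = 229.9000

€229.90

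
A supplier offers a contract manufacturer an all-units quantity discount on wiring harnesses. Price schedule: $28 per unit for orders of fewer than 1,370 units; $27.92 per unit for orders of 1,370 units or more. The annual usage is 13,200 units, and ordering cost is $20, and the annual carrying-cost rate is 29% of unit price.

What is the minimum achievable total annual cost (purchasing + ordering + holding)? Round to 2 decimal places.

$371,670.59

H₁ = 29%×$28 = $8.1200;  H₂ = 29%×$27.92 = $8.0968
EOQ₁ = √(2×13,200×20/8.1200) = 255.00  (< 1,370, feasible at tier 1)
EOQ₂ = √(2×13,200×20/8.0968) = 255.36  (< 1,370 → use Q = 1,370 at tier-2 price)
TC(tier 1 (EOQ₁), Q≈255.0) = $371,670.59
TC(tier 2, Q≈1,370.0) = $374,283.01
Minimum at tier 1 (EOQ₁): $371,670.59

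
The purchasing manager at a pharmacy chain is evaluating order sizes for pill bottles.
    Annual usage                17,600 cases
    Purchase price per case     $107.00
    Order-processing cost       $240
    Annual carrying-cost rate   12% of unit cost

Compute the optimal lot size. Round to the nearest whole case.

811 cases

Carrying cost H = $107 × 12% = $12.8400/case/yr
2DS/H = 2·17,600·240/12.84 = 657,943.93
EOQ = √657,943.93 ≈ 811.14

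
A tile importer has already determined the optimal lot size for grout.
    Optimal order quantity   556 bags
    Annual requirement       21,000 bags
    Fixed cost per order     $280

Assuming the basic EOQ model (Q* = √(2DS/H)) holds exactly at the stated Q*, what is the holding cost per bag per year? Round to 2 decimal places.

$38.04

EOQ relation: Q² = 2DS/H, so rearrange for the unknown.
H = 2DS / Q² = 2 × 21,000 × 280 / 556² = 38.0415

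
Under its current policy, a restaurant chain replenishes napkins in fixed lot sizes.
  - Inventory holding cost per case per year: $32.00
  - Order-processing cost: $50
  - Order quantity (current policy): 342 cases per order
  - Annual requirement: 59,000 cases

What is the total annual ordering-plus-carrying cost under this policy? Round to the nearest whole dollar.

Annual ordering cost = (D/Q)·S = (59,000/342) × 50 = $8,625.73
Annual holding cost  = (Q/2)·H = (342/2) × 32 = $5,472.00
Total = $8,625.73 + $5,472.00 = $14,097.73

$14,098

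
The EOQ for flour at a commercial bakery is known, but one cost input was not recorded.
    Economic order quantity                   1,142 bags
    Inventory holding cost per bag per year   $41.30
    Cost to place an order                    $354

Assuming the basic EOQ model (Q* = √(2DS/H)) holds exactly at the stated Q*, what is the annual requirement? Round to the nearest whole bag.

76,076 bags per year

EOQ relation: Q² = 2DS/H, so rearrange for the unknown.
D = Q²H / (2S) = 1,142² × 41.3 / (2 × 354) = 76,076.23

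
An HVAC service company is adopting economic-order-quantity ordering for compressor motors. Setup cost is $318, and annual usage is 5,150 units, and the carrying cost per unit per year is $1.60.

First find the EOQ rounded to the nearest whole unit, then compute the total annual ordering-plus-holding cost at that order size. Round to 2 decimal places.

$2,289.24

2DS/H = 2·5,150·318/1.6 = 2,047,125.00
EOQ = √2,047,125.00 ≈ 1,430.78 → Q = 1,431 units
Ordering: D/Q × S = 5,150/1,431 × $318 = $1,144.44
Holding:  Q/2 × H = 1,431/2 × $1.6 = $1,144.80
Total = $1,144.44 + $1,144.80 = $2,289.24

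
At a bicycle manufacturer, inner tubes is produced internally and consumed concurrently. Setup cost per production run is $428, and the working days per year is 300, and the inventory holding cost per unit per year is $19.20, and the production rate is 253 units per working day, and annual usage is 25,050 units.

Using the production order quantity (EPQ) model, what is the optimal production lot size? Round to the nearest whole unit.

d = 25,050/300 = 83.5000 units/day;  effective holding cost H(1 − d/p) = 19.2·(1 − 83.5000/253) = 12.86324
Q* = √(2DS / H_eff) = √(2·25,050·428 / 12.86324) ≈ 1,291.12

1,291 units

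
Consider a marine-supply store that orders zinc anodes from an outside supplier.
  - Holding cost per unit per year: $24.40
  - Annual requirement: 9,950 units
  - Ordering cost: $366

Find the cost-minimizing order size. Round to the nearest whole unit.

EOQ = √(2DS/H) = √(2 × 9,950 × 366 / 24.4)
    = √(298,500.00) ≈ 546.35

546 units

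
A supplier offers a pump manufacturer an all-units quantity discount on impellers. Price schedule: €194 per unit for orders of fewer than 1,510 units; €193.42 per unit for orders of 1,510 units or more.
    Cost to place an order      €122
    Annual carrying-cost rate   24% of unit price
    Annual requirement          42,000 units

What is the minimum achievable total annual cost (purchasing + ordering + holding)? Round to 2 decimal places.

€8,162,081.08

H₁ = 24%×€194 = €46.5600;  H₂ = 24%×€193.42 = €46.4208
EOQ₁ = √(2×42,000×122/46.5600) = 469.15  (< 1,510, feasible at tier 1)
EOQ₂ = √(2×42,000×122/46.4208) = 469.85  (< 1,510 → use Q = 1,510 at tier-2 price)
TC(tier 1 (EOQ₁), Q≈469.2) = €8,169,843.69
TC(tier 2, Q≈1,510.0) = €8,162,081.08
Minimum at tier 2: €8,162,081.08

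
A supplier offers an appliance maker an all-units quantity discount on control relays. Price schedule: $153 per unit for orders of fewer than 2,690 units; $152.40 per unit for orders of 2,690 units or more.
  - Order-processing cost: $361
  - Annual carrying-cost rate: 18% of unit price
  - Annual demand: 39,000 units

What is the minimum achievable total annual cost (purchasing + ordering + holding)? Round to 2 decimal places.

$5,985,729.87

H₁ = 18%×$153 = $27.5400;  H₂ = 18%×$152.40 = $27.4320
EOQ₁ = √(2×39,000×361/27.5400) = 1,011.16  (< 2,690, feasible at tier 1)
EOQ₂ = √(2×39,000×361/27.4320) = 1,013.15  (< 2,690 → use Q = 2,690 at tier-2 price)
TC(tier 1 (EOQ₁), Q≈1,011.2) = $5,994,847.29
TC(tier 2, Q≈2,690.0) = $5,985,729.87
Minimum at tier 2: $5,985,729.87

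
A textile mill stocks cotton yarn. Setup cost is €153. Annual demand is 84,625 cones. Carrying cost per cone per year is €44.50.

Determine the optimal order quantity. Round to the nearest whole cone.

EOQ = √(2DS/H) = √(2 × 84,625 × 153 / 44.5)
    = √(581,915.73) ≈ 762.83

763 cones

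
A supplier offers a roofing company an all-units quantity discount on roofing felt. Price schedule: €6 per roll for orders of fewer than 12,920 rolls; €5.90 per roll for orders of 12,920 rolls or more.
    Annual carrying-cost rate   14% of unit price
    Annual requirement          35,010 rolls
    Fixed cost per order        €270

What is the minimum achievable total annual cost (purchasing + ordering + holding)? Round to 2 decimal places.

H₁ = 14%×€6 = €0.8400;  H₂ = 14%×€5.90 = €0.8260
EOQ₁ = √(2×35,010×270/0.8400) = 4,744.09  (< 12,920, feasible at tier 1)
EOQ₂ = √(2×35,010×270/0.8260) = 4,784.13  (< 12,920 → use Q = 12,920 at tier-2 price)
TC(tier 1 (EOQ₁), Q≈4,744.1) = €214,045.04
TC(tier 2, Q≈12,920.0) = €212,626.59
Minimum at tier 2: €212,626.59

€212,626.59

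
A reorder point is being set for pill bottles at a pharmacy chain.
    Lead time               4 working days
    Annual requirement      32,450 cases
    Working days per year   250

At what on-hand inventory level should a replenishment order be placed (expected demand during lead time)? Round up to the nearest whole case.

520 cases

Daily demand d = 32,450 / 250 = 129.800 cases/day
Demand during lead time = 129.800 × 4 = 519.20
Reorder point = 519.20 → round up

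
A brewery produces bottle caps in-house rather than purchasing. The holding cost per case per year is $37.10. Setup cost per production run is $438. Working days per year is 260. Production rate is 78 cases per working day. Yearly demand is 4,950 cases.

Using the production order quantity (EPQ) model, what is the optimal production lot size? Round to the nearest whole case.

393 cases

Daily demand d = 4,950/260 = 19.038; p = 78; 1 − d/p = 0.75592
EPQ = √(2DS / (H(1 − d/p)))
    = √(2 × 4,950 × 438 / (37.1 × 0.75592)) ≈ 393.22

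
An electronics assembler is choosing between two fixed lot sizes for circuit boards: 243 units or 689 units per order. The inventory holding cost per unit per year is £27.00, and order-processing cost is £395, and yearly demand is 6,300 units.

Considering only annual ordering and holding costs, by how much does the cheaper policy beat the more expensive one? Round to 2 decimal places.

£607.98

For each Q, cost = (D/Q)·S + (Q/2)·H.
TC(243) = (6,300/243)×395 + (243/2)×27 = £13,521.24
TC(689) = (6,300/689)×395 + (689/2)×27 = £12,913.26
|ΔTC| = |£13,521.24 − £12,913.26| = £607.98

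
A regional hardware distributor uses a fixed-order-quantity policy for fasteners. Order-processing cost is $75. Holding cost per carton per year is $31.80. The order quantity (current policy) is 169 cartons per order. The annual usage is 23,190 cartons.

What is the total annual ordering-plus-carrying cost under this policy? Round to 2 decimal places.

$12,978.52

Ordering: D/Q × S = 23,190/169 × $75 = $10,291.42
Holding:  Q/2 × H = 169/2 × $31.8 = $2,687.10
Total = $10,291.42 + $2,687.10 = $12,978.52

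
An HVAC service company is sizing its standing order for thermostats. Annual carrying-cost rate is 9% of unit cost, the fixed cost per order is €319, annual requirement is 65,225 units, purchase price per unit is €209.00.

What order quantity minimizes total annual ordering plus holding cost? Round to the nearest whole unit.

1,487 units

Carrying cost H = €209 × 9% = €18.8100/unit/yr
Q* = √(2·D·S / H) = √(2·65,225·319 / 18.81) = √2,212,309.9 ≈ 1,487.38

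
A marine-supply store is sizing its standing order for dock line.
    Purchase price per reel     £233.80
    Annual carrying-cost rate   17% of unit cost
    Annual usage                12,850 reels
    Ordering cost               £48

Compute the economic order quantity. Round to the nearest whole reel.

176 reels

Carrying cost H = £233.8 × 17% = £39.7460/reel/yr
EOQ = √(2DS/H) = √(2 × 12,850 × 48 / 39.746)
    = √(31,037.09) ≈ 176.17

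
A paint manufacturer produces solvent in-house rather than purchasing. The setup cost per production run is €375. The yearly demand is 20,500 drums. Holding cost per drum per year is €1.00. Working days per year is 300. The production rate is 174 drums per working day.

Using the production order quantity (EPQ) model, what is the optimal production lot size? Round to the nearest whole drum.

d = 20,500/300 = 68.3333 drums/day;  effective holding cost H(1 − d/p) = 1·(1 − 68.3333/174) = 0.60728
Q* = √(2DS / H_eff) = √(2·20,500·375 / 0.60728) ≈ 5,031.68

5,032 drums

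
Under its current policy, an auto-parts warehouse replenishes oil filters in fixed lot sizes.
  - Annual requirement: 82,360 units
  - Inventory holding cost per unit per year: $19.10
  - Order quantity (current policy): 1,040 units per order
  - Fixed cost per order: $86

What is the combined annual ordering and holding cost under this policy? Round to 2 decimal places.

$16,742.54

Orders/yr = 82,360/1,040 = 79.192; ordering cost = 79.192 × $86 = $6,810.54
Average inventory = 1,040/2 = 520; holding cost = 520 × $19.1 = $9,932.00
Total = $6,810.54 + $9,932.00 = $16,742.54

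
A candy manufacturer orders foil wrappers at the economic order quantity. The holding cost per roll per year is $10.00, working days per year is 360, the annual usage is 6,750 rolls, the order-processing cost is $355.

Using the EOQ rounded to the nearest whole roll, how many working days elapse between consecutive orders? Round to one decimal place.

EOQ = √(2DS/H) = √(2 × 6,750 × 355 / 10)
    = √(479,250.00) ≈ 692.28 → Q = 692 rolls
T = Q/D × 360 days = 692/6,750 × 360 = 36.907 days

36.9 days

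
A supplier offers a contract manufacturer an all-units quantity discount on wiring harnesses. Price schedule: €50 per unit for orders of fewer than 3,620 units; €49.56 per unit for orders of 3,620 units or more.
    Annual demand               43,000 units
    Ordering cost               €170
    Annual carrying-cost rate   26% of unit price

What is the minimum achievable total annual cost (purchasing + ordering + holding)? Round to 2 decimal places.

€2,156,422.27

H₁ = 26%×€50 = €13.0000;  H₂ = 26%×€49.56 = €12.8856
EOQ₁ = √(2×43,000×170/13.0000) = 1,060.48  (< 3,620, feasible at tier 1)
EOQ₂ = √(2×43,000×170/12.8856) = 1,065.18  (< 3,620 → use Q = 3,620 at tier-2 price)
TC(tier 1 (EOQ₁), Q≈1,060.5) = €2,163,786.23
TC(tier 2, Q≈3,620.0) = €2,156,422.27
Minimum at tier 2: €2,156,422.27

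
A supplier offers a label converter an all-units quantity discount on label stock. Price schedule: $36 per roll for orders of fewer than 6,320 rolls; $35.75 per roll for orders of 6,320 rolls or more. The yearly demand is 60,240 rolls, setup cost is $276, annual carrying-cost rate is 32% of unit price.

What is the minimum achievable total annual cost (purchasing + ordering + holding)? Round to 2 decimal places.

$2,188,212.14

H₁ = 32%×$36 = $11.5200;  H₂ = 32%×$35.75 = $11.4400
EOQ₁ = √(2×60,240×276/11.5200) = 1,698.97  (< 6,320, feasible at tier 1)
EOQ₂ = √(2×60,240×276/11.4400) = 1,704.90  (< 6,320 → use Q = 6,320 at tier-2 price)
TC(tier 1 (EOQ₁), Q≈1,699.0) = $2,188,212.14
TC(tier 2, Q≈6,320.0) = $2,192,361.13
Minimum at tier 1 (EOQ₁): $2,188,212.14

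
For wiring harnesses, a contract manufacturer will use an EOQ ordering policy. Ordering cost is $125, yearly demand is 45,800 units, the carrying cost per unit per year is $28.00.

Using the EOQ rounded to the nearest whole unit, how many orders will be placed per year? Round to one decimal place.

EOQ = √(2DS/H) = √(2 × 45,800 × 125 / 28)
    = √(408,928.57) ≈ 639.48 → Q = 639
Orders per year = D/Q = 45,800 / 639 = 71.674

71.7 orders per year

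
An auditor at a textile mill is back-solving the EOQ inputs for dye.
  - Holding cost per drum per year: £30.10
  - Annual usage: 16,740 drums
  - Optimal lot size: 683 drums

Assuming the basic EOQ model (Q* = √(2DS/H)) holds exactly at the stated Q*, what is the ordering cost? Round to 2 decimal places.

From Q* = √(2DS/H) ⇒ Q*² = 2DS/H.
S = Q²H / (2D) = 683² × 30.1 / (2 × 16,740) = 419.3942

£419.39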